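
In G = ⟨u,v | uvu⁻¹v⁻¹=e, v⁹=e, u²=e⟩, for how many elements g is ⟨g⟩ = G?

G is cyclic of order 18. An element generates G iff its order is 18, and a cyclic group of order 18 has exactly φ(18) = 6 such elements.

Answer: 6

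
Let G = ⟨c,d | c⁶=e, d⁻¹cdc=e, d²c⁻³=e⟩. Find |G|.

Enumerate words in the generators, reducing via the relations: the distinct elements are
  {c, d, e, cd, c², c³, c⁴, c⁵, c²d, d⁻¹, cd⁻¹, c²d⁻¹}.
No further products give new elements, so |G| = 12.

Answer: 12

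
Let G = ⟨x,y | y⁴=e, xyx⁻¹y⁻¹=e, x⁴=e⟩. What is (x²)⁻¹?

The order of (x²) is 2 (smallest k with (x²)ᵏ = e), so (x²)⁻¹ = (x²)¹ = x².
Check: (x²) · (x²) → (x²) · x² = e, giving e as required.

Answer: x²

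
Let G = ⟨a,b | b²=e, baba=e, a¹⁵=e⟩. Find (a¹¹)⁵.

Compute successive powers of (a¹¹), reducing at each step:
  (a¹¹)²: (a¹¹) · a¹¹ = a⁷
  (a¹¹)³: (a⁷) · a¹¹ = a³
  (a¹¹)⁴: (a³) · a¹¹ = a¹⁴
  (a¹¹)⁵: (a¹⁴) · a¹¹ = a¹⁰

Answer: a¹⁰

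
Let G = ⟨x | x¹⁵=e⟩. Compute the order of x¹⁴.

Compute successive powers until reaching e:
  (x¹⁴)¹ = x¹⁴, (x¹⁴)² = x¹³, (x¹⁴)³ = x¹², (x¹⁴)⁴ = x¹¹, (x¹⁴)⁵ = x¹⁰, (x¹⁴)⁶ = x⁹, (x¹⁴)⁷ = x⁸, (x¹⁴)⁸ = x⁷, (x¹⁴)⁹ = x⁶, (x¹⁴)¹⁰ = x⁵, (x¹⁴)¹¹ = x⁴, (x¹⁴)¹² = x³, (x¹⁴)¹³ = x², (x¹⁴)¹⁴ = x, (x¹⁴)¹⁵ = e.
The smallest positive k with (x¹⁴)ᵏ = e is 15.

Answer: 15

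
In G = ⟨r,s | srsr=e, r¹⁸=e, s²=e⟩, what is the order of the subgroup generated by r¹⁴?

|⟨r¹⁴⟩| equals the order of r¹⁴. Compute successive powers until reaching e:
  (r¹⁴)¹ = r¹⁴, (r¹⁴)² = r¹⁰, (r¹⁴)³ = r⁶, (r¹⁴)⁴ = r², (r¹⁴)⁵ = r¹⁶, (r¹⁴)⁶ = r¹², (r¹⁴)⁷ = r⁸, (r¹⁴)⁸ = r⁴, (r¹⁴)⁹ = e.
The smallest positive k with (r¹⁴)ᵏ = e is 9, so |⟨r¹⁴⟩| = 9.

Answer: 9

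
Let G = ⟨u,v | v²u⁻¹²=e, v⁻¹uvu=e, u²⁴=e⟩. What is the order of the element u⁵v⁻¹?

Compute successive powers until reaching e:
  (u⁵v⁻¹)¹ = u⁵v⁻¹, (u⁵v⁻¹)² = u¹², (u⁵v⁻¹)³ = u⁵v, (u⁵v⁻¹)⁴ = e.
The smallest positive k with (u⁵v⁻¹)ᵏ = e is 4.

Answer: 4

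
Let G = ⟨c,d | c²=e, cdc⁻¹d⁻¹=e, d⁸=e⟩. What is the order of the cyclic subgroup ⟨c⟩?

|⟨c⟩| equals the order of c. Compute successive powers until reaching e:
  c¹ = c, c² = e.
The smallest positive k with cᵏ = e is 2, so |⟨c⟩| = 2.

Answer: 2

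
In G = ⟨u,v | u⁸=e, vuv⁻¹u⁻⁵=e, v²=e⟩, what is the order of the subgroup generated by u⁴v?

|⟨u⁴v⟩| equals the order of u⁴v. Compute successive powers until reaching e:
  (u⁴v)¹ = u⁴v, (u⁴v)² = e.
The smallest positive k with (u⁴v)ᵏ = e is 2, so |⟨u⁴v⟩| = 2.

Answer: 2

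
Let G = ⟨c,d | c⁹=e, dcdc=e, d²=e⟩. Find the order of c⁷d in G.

Compute successive powers until reaching e:
  (c⁷d)¹ = c⁷d, (c⁷d)² = e.
The smallest positive k with (c⁷d)ᵏ = e is 2.

Answer: 2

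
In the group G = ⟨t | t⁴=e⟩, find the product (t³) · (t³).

Compute (t³) · (t³) by multiplying left to right and reducing via the relations at each step:
  (t³) · t³ = t²

Answer: t²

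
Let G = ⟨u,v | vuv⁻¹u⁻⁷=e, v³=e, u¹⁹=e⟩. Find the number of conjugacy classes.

The conjugacy classes (representative and size) are:
  [e] (size 1), [u¹¹] (size 3), [u¹⁴] (size 3), [u⁶] (size 3), [u¹⁷] (size 3), [u¹²] (size 3), [u¹⁰] (size 3), [u²v] (size 19), [u¹⁸v²] (size 19).
Class equation: 1 + 3 + 3 + 3 + 3 + 3 + 3 + 19 + 19 = 57 = |G|. So G has 9 conjugacy classes.

Answer: 9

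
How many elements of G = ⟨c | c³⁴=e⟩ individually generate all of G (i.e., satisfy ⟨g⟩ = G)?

G is cyclic of order 34. An element generates G iff its order is 34, and a cyclic group of order 34 has exactly φ(34) = 16 such elements.

Answer: 16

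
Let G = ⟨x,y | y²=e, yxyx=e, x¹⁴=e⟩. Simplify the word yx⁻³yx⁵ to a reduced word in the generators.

Multiply left to right, reducing at each step:
  y · x⁻³ = x³y
  (x³y) · y = x³
  (x³) · x⁵ = x⁸

Answer: x⁸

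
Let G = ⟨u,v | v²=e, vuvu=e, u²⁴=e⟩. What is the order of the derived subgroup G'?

G' = [G, G] is generated by all commutators. The generator-pair commutators are: [u, v] = u².
The subgroup they normally generate is {e, u², u⁴, u⁶, u⁸, u¹⁰, u¹², u¹⁴, u¹⁶, u¹⁸, u²⁰, u²²}, of order 12.
Check: |G/G'| = 48/12 = 4 is the order of the abelianisation.

Answer: 12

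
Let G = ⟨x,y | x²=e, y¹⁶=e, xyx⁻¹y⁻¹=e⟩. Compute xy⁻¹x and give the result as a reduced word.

Multiply left to right, reducing at each step:
  x · y⁻¹ = xy¹⁵
  (xy¹⁵) · x = y¹⁵

Answer: y¹⁵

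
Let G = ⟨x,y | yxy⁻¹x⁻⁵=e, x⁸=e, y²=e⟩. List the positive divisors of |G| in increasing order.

|G| = 16 = 2⁴. By Lagrange's theorem the order of any subgroup divides 16; the divisors of 16 are 1, 2, 4, 8, 16.

Answer: 1, 2, 4, 8, 16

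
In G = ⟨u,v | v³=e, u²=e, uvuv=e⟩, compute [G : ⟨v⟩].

First find ord(v) by computing successive powers:
  v¹ = v, v² = v², v³ = e.
So |⟨v⟩| = ord(v) = 3. With |G| = 6, by Lagrange [G : ⟨v⟩] = 6/3 = 2.

Answer: 2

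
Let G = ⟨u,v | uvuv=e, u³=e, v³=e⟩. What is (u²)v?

Compute (u²) · v by multiplying left to right and reducing via the relations at each step:
  (u²) · v = u²v

Answer: u²v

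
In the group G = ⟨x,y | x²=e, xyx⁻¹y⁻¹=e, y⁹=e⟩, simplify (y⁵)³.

Compute successive powers of (y⁵), reducing at each step:
  (y⁵)²: (y⁵) · y⁵ = y
  (y⁵)³: y · y⁵ = y⁶

Answer: y⁶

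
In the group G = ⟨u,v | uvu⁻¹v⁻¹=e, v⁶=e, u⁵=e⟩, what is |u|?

Compute successive powers until reaching e:
  u¹ = u, u² = u², u³ = u³, u⁴ = u⁴, u⁵ = e.
The smallest positive k with uᵏ = e is 5.

Answer: 5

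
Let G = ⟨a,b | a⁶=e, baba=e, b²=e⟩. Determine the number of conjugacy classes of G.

The conjugacy classes (representative and size) are:
  [e] (size 1), [a⁵] (size 2), [a⁴] (size 2), [a³] (size 1), [b] (size 3), [a³b] (size 3).
Class equation: 1 + 2 + 2 + 1 + 3 + 3 = 12 = |G|. So G has 6 conjugacy classes.

Answer: 6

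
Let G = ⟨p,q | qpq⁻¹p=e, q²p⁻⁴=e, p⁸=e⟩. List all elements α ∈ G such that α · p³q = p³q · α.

⟨p³q⟩ ⊆ C_G(p³q) since powers of p³q commute with p³q; so |C_G(p³q)| ≥ |⟨p³q⟩| = 4.
By orbit–stabilizer, |C_G(p³q)| = |G| / |conj. class of p³q| = 16 / 4 = 4.
The 4 elements commuting with p³q are {e, p⁴, p³q⁻¹, p³q}.

Answer: {e, p⁴, p³q⁻¹, p³q}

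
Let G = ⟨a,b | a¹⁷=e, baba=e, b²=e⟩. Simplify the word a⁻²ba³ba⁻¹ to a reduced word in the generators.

Multiply left to right, reducing at each step:
  (a¹⁵) · b = a¹⁵b
  (a¹⁵b) · a³ = a¹²b
  (a¹²b) · b = a¹²
  (a¹²) · a⁻¹ = a¹¹

Answer: a¹¹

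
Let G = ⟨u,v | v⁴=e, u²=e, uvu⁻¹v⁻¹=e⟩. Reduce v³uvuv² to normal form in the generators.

Multiply left to right, reducing at each step:
  (v³) · u = uv³
  (uv³) · v = u
  u · u = e
  e · v² = v²

Answer: v²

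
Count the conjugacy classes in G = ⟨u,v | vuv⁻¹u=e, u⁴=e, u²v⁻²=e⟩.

The conjugacy classes (representative and size) are:
  [e] (size 1), [u³] (size 2), [u²] (size 1), [v⁻¹] (size 2), [uv] (size 2).
Class equation: 1 + 2 + 1 + 2 + 2 = 8 = |G|. So G has 5 conjugacy classes.

Answer: 5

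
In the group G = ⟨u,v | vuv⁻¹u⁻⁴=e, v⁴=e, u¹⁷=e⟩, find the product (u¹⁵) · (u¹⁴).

Compute (u¹⁵) · (u¹⁴) by multiplying left to right and reducing via the relations at each step:
  (u¹⁵) · u¹⁴ = u¹²

Answer: u¹²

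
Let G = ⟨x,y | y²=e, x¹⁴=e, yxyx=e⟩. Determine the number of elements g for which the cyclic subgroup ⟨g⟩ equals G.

⟨g⟩ = G would require ord(g) = |G| = 28, but the maximum element order in G is 14 < 28. So G is not cyclic and no single element generates it: the count is 0.

Answer: 0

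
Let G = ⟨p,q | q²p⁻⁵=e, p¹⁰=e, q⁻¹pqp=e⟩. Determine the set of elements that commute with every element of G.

An element z ∈ Z(G) iff z commutes with every generator.
For example p⁵ is central: (p⁵)·p = p⁶ = p·(p⁵); (p⁵)·q = q⁻¹ = q·(p⁵).
Whereas p ∉ Z(G) since p·q = pq ≠ p⁴q⁻¹ = q·p.
Checking each of the 20 elements this way gives Z(G) = {e, p⁵}, of order 2.

Answer: {e, p⁵}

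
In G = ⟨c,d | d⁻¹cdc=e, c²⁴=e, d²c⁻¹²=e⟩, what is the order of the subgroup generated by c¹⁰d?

|⟨c¹⁰d⟩| equals the order of c¹⁰d. Compute successive powers until reaching e:
  (c¹⁰d)¹ = c¹⁰d, (c¹⁰d)² = c¹², (c¹⁰d)³ = c¹⁰d⁻¹, (c¹⁰d)⁴ = e.
The smallest positive k with (c¹⁰d)ᵏ = e is 4, so |⟨c¹⁰d⟩| = 4.

Answer: 4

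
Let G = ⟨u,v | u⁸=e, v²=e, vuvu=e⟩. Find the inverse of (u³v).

The order of (u³v) is 2 (smallest k with (u³v)ᵏ = e), so (u³v)⁻¹ = (u³v)¹ = u³v.
Check: (u³v) · (u³v) → (u³v) · u³ = v;   v · v = e, giving e as required.

Answer: u³v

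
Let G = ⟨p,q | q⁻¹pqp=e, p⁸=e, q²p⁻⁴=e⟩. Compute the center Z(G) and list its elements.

An element z ∈ Z(G) iff z commutes with every generator.
For example p⁴ is central: (p⁴)·p = p⁵ = p·(p⁴); (p⁴)·q = q⁻¹ = q·(p⁴).
Whereas p ∉ Z(G) since p·q = pq ≠ p³q⁻¹ = q·p.
Checking each of the 16 elements this way gives Z(G) = {e, p⁴}, of order 2.

Answer: {e, p⁴}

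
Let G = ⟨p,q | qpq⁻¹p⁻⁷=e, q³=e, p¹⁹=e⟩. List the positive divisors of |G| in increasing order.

|G| = 57 = 3 · 19. By Lagrange's theorem the order of any subgroup divides 57; the divisors of 57 are 1, 3, 19, 57.

Answer: 1, 3, 19, 57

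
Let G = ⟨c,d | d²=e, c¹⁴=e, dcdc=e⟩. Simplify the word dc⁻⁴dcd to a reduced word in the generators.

Multiply left to right, reducing at each step:
  d · c⁻⁴ = c⁴d
  (c⁴d) · d = c⁴
  (c⁴) · c = c⁵
  (c⁵) · d = c⁵d

Answer: c⁵d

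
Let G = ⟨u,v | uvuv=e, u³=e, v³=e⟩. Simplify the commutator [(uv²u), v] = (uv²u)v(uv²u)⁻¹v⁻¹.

[(uv²u), v] = (uv²u)·v·(uv²u)⁻¹·v⁻¹.
  (uv²u) · v = v²u
  (v²u) · (uv²u) = u²
  (u²) · (v²) = u²v²

Answer: u²v²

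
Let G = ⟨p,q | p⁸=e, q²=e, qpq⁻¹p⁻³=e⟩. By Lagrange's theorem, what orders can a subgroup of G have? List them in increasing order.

|G| = 16 = 2⁴. By Lagrange's theorem the order of any subgroup divides 16; the divisors of 16 are 1, 2, 4, 8, 16.

Answer: 1, 2, 4, 8, 16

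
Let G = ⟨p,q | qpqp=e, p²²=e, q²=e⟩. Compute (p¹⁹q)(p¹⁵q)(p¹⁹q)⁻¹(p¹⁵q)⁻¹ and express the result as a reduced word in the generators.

[(p¹⁹q), (p¹⁵q)] = (p¹⁹q)·(p¹⁵q)·(p¹⁹q)⁻¹·(p¹⁵q)⁻¹.
  (p¹⁹q) · (p¹⁵q) = p⁴
  (p⁴) · (p¹⁹q) = pq
  (pq) · (p¹⁵q) = p⁸

Answer: p⁸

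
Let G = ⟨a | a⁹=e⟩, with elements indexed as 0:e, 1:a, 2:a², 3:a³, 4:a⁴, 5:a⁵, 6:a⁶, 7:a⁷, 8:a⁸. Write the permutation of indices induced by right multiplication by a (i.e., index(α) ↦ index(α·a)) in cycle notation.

(0 1 2 3 4 5 6 7 8)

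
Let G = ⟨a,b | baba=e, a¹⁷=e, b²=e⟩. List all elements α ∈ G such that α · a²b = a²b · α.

⟨a²b⟩ ⊆ C_G(a²b) since powers of a²b commute with a²b; so |C_G(a²b)| ≥ |⟨a²b⟩| = 2.
By orbit–stabilizer, |C_G(a²b)| = |G| / |conj. class of a²b| = 34 / 17 = 2.
The 2 elements commuting with a²b are {e, a²b}.

Answer: {e, a²b}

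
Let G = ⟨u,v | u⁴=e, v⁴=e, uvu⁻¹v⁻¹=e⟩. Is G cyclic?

|G| = 16, but the maximum element order in G is 4 < 16. No single element generates all of G, so G is not cyclic.

Answer: No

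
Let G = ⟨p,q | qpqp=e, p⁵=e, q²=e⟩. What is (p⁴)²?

Compute successive powers of (p⁴), reducing at each step:
  (p⁴)²: (p⁴) · p⁴ = p³

Answer: p³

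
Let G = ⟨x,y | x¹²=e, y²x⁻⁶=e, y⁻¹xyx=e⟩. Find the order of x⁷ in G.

Compute successive powers until reaching e:
  (x⁷)¹ = x⁷, (x⁷)² = x², (x⁷)³ = x⁹, (x⁷)⁴ = x⁴, (x⁷)⁵ = x¹¹, (x⁷)⁶ = x⁶, (x⁷)⁷ = x, (x⁷)⁸ = x⁸, (x⁷)⁹ = x³, (x⁷)¹⁰ = x¹⁰, (x⁷)¹¹ = x⁵, (x⁷)¹² = e.
The smallest positive k with (x⁷)ᵏ = e is 12.

Answer: 12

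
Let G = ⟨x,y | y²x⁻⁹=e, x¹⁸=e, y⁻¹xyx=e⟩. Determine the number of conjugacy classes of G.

The conjugacy classes (representative and size) are:
  [e] (size 1), [x¹⁷] (size 2), [x¹⁶] (size 2), [x³] (size 2), [x¹⁴] (size 2), [x¹³] (size 2), [x¹²] (size 2), [x¹¹] (size 2), [x¹⁰] (size 2), [x⁹] (size 1), [x⁸y] (size 9), [xy] (size 9).
Class equation: 1 + 2 + 2 + 2 + 2 + 2 + 2 + 2 + 2 + 1 + 9 + 9 = 36 = |G|. So G has 12 conjugacy classes.

Answer: 12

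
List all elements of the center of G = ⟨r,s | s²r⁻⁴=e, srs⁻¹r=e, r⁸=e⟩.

An element z ∈ Z(G) iff z commutes with every generator.
For example r⁴ is central: (r⁴)·r = r⁵ = r·(r⁴); (r⁴)·s = s⁻¹ = s·(r⁴).
Whereas r ∉ Z(G) since r·s = rs ≠ r³s⁻¹ = s·r.
Checking each of the 16 elements this way gives Z(G) = {e, r⁴}, of order 2.

Answer: {e, r⁴}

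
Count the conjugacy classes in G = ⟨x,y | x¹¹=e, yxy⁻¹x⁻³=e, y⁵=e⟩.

The conjugacy classes (representative and size) are:
  [e] (size 1), [x³] (size 5), [x⁶] (size 5), [x⁷y] (size 11), [x⁹y²] (size 11), [x⁷y³] (size 11), [x⁷y⁴] (size 11).
Class equation: 1 + 5 + 5 + 11 + 11 + 11 + 11 = 55 = |G|. So G has 7 conjugacy classes.

Answer: 7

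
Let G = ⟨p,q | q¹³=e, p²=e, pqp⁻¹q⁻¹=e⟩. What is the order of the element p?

Compute successive powers until reaching e:
  p¹ = p, p² = e.
The smallest positive k with pᵏ = e is 2.

Answer: 2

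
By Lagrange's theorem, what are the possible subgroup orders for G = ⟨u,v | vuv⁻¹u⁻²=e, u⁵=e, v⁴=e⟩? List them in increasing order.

|G| = 20 = 2² · 5. By Lagrange's theorem the order of any subgroup divides 20; the divisors of 20 are 1, 2, 4, 5, 10, 20.

Answer: 1, 2, 4, 5, 10, 20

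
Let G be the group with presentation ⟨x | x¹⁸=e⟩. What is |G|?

G is generated by a single element, so G is cyclic. The relator gives x¹⁸ = e and no smaller power is forced to be e, so the 18 powers {e, x, x², x³, x⁴, x⁵, x⁶, x⁷, x⁸, x⁹, x¹², x¹³, x¹¹, x¹⁰, x¹⁴, x¹⁵, x¹⁶, x¹⁷} are distinct. Hence |G| = 18.

Answer: 18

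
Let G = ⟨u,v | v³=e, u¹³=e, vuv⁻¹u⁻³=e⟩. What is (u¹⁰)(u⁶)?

Compute (u¹⁰) · (u⁶) by multiplying left to right and reducing via the relations at each step:
  (u¹⁰) · u⁶ = u³

Answer: u³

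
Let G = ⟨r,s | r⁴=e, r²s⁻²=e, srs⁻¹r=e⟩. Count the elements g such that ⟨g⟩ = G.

⟨g⟩ = G would require ord(g) = |G| = 8, but the maximum element order in G is 4 < 8. So G is not cyclic and no single element generates it: the count is 0.

Answer: 0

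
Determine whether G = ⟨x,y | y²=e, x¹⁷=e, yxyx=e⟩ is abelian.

x·y = xy but y·x = x¹⁶y, so x·y ≠ y·x and G is not abelian.

Answer: No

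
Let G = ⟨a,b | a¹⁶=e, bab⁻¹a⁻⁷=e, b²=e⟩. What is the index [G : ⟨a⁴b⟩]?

First find ord(a⁴b) by computing successive powers:
  (a⁴b)¹ = a⁴b, (a⁴b)² = e.
So |⟨a⁴b⟩| = ord(a⁴b) = 2. With |G| = 32, by Lagrange [G : ⟨a⁴b⟩] = 32/2 = 16.

Answer: 16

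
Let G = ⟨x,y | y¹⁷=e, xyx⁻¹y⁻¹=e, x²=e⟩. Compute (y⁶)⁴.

Compute successive powers of (y⁶), reducing at each step:
  (y⁶)²: (y⁶) · y⁶ = y¹²
  (y⁶)³: (y¹²) · y⁶ = y
  (y⁶)⁴: y · y⁶ = y⁷

Answer: y⁷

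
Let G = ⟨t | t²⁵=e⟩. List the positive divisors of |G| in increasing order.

|G| = 25 = 5². By Lagrange's theorem the order of any subgroup divides 25; the divisors of 25 are 1, 5, 25.

Answer: 1, 5, 25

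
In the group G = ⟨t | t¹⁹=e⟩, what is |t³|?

Compute successive powers until reaching e:
  (t³)¹ = t³, (t³)² = t⁶, (t³)³ = t⁹, (t³)⁴ = t¹², (t³)⁵ = t¹⁵, (t³)⁶ = t¹⁸, (t³)⁷ = t², (t³)⁸ = t⁵, (t³)⁹ = t⁸, (t³)¹⁰ = t¹¹, (t³)¹¹ = t¹⁴, (t³)¹² = t¹⁷, (t³)¹³ = t, (t³)¹⁴ = t⁴, (t³)¹⁵ = t⁷, (t³)¹⁶ = t¹⁰, (t³)¹⁷ = t¹³, (t³)¹⁸ = t¹⁶, (t³)¹⁹ = e.
The smallest positive k with (t³)ᵏ = e is 19.

Answer: 19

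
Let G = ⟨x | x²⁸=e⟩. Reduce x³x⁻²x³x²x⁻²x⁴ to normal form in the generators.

Multiply left to right, reducing at each step:
  (x³) · x⁻² = x
  x · x³ = x⁴
  (x⁴) · x² = x⁶
  (x⁶) · x⁻² = x⁴
  (x⁴) · x⁴ = x⁸

Answer: x⁸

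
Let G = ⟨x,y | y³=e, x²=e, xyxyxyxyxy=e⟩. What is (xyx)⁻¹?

The order of (xyx) is 3 (smallest k with (xyx)ᵏ = e), so (xyx)⁻¹ = (xyx)² = xy²x.
Check: (xyx) · (xy²x) → (xyx) · x = xy;   (xy) · y² = x;   x · x = e, giving e as required.

Answer: xy²x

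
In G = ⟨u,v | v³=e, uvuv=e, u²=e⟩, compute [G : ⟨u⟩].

First find ord(u) by computing successive powers:
  u¹ = u, u² = e.
So |⟨u⟩| = ord(u) = 2. With |G| = 6, by Lagrange [G : ⟨u⟩] = 6/2 = 3.

Answer: 3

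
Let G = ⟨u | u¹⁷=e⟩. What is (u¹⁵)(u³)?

Compute (u¹⁵) · (u³) by multiplying left to right and reducing via the relations at each step:
  (u¹⁵) · u³ = u

Answer: u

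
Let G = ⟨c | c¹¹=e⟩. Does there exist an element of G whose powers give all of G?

|G| = 11. The element c has order 11 (its powers give 11 distinct elements), so ⟨c⟩ = G and G is cyclic.

Answer: Yes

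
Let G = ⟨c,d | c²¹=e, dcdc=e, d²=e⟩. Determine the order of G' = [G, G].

G' = [G, G] is generated by all commutators. The generator-pair commutators are: [c, d] = c².
The subgroup they normally generate is {e, c, c², c³, c⁴, c⁵, c⁶, c⁷, c⁸, c⁹, c¹⁰, c¹¹, c¹², c¹³, c¹⁴, c¹⁵, c¹⁶, c¹⁷, c¹⁸, c¹⁹, c²⁰}, of order 21.
Check: |G/G'| = 42/21 = 2 is the order of the abelianisation.

Answer: 21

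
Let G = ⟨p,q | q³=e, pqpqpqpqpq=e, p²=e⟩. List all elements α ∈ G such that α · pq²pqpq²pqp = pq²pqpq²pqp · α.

⟨pq²pqpq²pqp⟩ ⊆ C_G(pq²pqpq²pqp) since powers of pq²pqpq²pqp commute with pq²pqpq²pqp; so |C_G(pq²pqpq²pqp)| ≥ |⟨pq²pqpq²pqp⟩| = 2.
By orbit–stabilizer, |C_G(pq²pqpq²pqp)| = |G| / |conj. class of pq²pqpq²pqp| = 60 / 15 = 4.
The 4 elements commuting with pq²pqpq²pqp are {e, qpq², pqpq²pqpq, pq²pqpq²pqp}.

Answer: {e, qpq², pqpq²pqpq, pq²pqpq²pqp}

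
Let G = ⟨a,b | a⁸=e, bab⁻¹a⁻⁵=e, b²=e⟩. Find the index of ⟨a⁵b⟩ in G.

First find ord(a⁵b) by computing successive powers:
  (a⁵b)¹ = a⁵b, (a⁵b)² = a⁶, (a⁵b)³ = a³b, (a⁵b)⁴ = a⁴, (a⁵b)⁵ = ab, (a⁵b)⁶ = a², (a⁵b)⁷ = a⁷b, (a⁵b)⁸ = e.
So |⟨a⁵b⟩| = ord(a⁵b) = 8. With |G| = 16, by Lagrange [G : ⟨a⁵b⟩] = 16/8 = 2.

Answer: 2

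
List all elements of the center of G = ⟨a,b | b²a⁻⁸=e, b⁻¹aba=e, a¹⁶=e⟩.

An element z ∈ Z(G) iff z commutes with every generator.
For example a⁸ is central: (a⁸)·a = a⁹ = a·(a⁸); (a⁸)·b = b⁻¹ = b·(a⁸).
Whereas a ∉ Z(G) since a·b = ab ≠ a⁷b⁻¹ = b·a.
Checking each of the 32 elements this way gives Z(G) = {e, a⁸}, of order 2.

Answer: {e, a⁸}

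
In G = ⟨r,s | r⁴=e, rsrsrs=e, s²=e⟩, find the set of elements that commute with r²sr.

⟨r²sr⟩ ⊆ C_G(r²sr) since powers of r²sr commute with r²sr; so |C_G(r²sr)| ≥ |⟨r²sr⟩| = 3.
By orbit–stabilizer, |C_G(r²sr)| = |G| / |conj. class of r²sr| = 24 / 8 = 3.
The 3 elements commuting with r²sr are {e, r²sr, r³sr²}.

Answer: {e, r²sr, r³sr²}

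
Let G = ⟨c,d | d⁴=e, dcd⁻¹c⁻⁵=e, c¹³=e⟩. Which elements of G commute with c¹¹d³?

⟨c¹¹d³⟩ ⊆ C_G(c¹¹d³) since powers of c¹¹d³ commute with c¹¹d³; so |C_G(c¹¹d³)| ≥ |⟨c¹¹d³⟩| = 4.
By orbit–stabilizer, |C_G(c¹¹d³)| = |G| / |conj. class of c¹¹d³| = 52 / 13 = 4.
The 4 elements commuting with c¹¹d³ are {e, c¹⁰d, c⁸d², c¹¹d³}.

Answer: {e, c¹⁰d, c⁸d², c¹¹d³}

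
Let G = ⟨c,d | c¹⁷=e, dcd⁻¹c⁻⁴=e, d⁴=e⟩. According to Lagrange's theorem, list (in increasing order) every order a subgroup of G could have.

|G| = 68 = 2² · 17. By Lagrange's theorem the order of any subgroup divides 68; the divisors of 68 are 1, 2, 4, 17, 34, 68.

Answer: 1, 2, 4, 17, 34, 68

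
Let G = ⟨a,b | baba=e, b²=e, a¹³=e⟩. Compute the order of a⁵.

Compute successive powers until reaching e:
  (a⁵)¹ = a⁵, (a⁵)² = a¹⁰, (a⁵)³ = a², (a⁵)⁴ = a⁷, (a⁵)⁵ = a¹², (a⁵)⁶ = a⁴, (a⁵)⁷ = a⁹, (a⁵)⁸ = a, (a⁵)⁹ = a⁶, (a⁵)¹⁰ = a¹¹, (a⁵)¹¹ = a³, (a⁵)¹² = a⁸, (a⁵)¹³ = e.
The smallest positive k with (a⁵)ᵏ = e is 13.

Answer: 13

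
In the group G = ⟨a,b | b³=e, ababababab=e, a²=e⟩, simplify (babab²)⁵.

Compute successive powers of (babab²), reducing at each step:
  (babab²)²: (babab²) · b = baba;   (baba) · a = bab;   (bab) · b = bab²;   (bab²) · a = bab²a;   (bab²a) · b² = bab²ab²
  (babab²)³: (bab²ab²) · b = bab²a;   (bab²a) · a = bab²;   (bab²) · b = ba;   (ba) · a = b;   b · b² = e
  (babab²)⁴: e · b = b;   b · a = ba;   (ba) · b = bab;   (bab) · a = baba;   (baba) · b² = babab²
  (babab²)⁵: (babab²) · b = baba;   (baba) · a = bab;   (bab) · b = bab²;   (bab²) · a = bab²a;   (bab²a) · b² = bab²ab²

Answer: bab²ab²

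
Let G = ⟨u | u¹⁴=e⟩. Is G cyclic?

|G| = 14. The element u has order 14 (its powers give 14 distinct elements), so ⟨u⟩ = G and G is cyclic.

Answer: Yes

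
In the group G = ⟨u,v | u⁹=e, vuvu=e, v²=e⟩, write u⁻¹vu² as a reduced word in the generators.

Multiply left to right, reducing at each step:
  (u⁸) · v = u⁸v
  (u⁸v) · u² = u⁶v

Answer: u⁶v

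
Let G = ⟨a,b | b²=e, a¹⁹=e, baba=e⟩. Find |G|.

Enumerate words in the generators, reducing via the relations: the distinct elements are
  {a, b, e, ab, a², a³, a⁴, a⁵, a⁶, a⁷, a⁸, a⁹, a²b, a³b, a¹², a¹³, a¹¹, a¹⁰, a¹⁴, a¹⁵, a¹⁶, a¹⁷, a¹⁸, a⁴b, a⁵b, a⁶b, a⁷b, a⁸b, a⁹b, a¹²b, a¹³b, a¹¹b, a¹⁰b, a¹⁴b, a¹⁵b, a¹⁶b, a¹⁷b, a¹⁸b}.
No further products give new elements, so |G| = 38.

Answer: 38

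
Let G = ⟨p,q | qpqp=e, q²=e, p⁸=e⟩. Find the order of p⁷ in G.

Compute successive powers until reaching e:
  (p⁷)¹ = p⁷, (p⁷)² = p⁶, (p⁷)³ = p⁵, (p⁷)⁴ = p⁴, (p⁷)⁵ = p³, (p⁷)⁶ = p², (p⁷)⁷ = p, (p⁷)⁸ = e.
The smallest positive k with (p⁷)ᵏ = e is 8.

Answer: 8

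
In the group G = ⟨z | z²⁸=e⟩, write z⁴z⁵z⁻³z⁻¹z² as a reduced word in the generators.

Multiply left to right, reducing at each step:
  (z⁴) · z⁵ = z⁹
  (z⁹) · z⁻³ = z⁶
  (z⁶) · z⁻¹ = z⁵
  (z⁵) · z² = z⁷

Answer: z⁷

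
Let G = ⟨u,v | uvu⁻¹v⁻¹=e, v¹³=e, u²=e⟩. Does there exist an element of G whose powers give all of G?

|G| = 26. The element uv has order 26 (its powers give 26 distinct elements), so ⟨uv⟩ = G and G is cyclic.

Answer: Yes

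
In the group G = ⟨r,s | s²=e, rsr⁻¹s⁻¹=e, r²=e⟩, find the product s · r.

Compute s · r by multiplying left to right and reducing via the relations at each step:
  s · r = rs

Answer: rs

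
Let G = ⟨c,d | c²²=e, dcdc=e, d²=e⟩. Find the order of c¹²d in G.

Compute successive powers until reaching e:
  (c¹²d)¹ = c¹²d, (c¹²d)² = e.
The smallest positive k with (c¹²d)ᵏ = e is 2.

Answer: 2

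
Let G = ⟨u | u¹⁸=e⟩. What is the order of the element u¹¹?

Compute successive powers until reaching e:
  (u¹¹)¹ = u¹¹, (u¹¹)² = u⁴, (u¹¹)³ = u¹⁵, (u¹¹)⁴ = u⁸, (u¹¹)⁵ = u, (u¹¹)⁶ = u¹², (u¹¹)⁷ = u⁵, (u¹¹)⁸ = u¹⁶, (u¹¹)⁹ = u⁹, (u¹¹)¹⁰ = u², (u¹¹)¹¹ = u¹³, (u¹¹)¹² = u⁶, (u¹¹)¹³ = u¹⁷, (u¹¹)¹⁴ = u¹⁰, (u¹¹)¹⁵ = u³, (u¹¹)¹⁶ = u¹⁴, (u¹¹)¹⁷ = u⁷, (u¹¹)¹⁸ = e.
The smallest positive k with (u¹¹)ᵏ = e is 18.

Answer: 18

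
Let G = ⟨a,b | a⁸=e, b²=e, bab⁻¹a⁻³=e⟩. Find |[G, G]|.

G' = [G, G] is generated by all commutators. The generator-pair commutators are: [a, b] = a⁶.
The subgroup they normally generate is {e, a², a⁴, a⁶}, of order 4.
Check: |G/G'| = 16/4 = 4 is the order of the abelianisation.

Answer: 4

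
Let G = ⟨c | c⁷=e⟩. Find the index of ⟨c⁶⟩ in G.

First find ord(c⁶) by computing successive powers:
  (c⁶)¹ = c⁶, (c⁶)² = c⁵, (c⁶)³ = c⁴, (c⁶)⁴ = c³, (c⁶)⁵ = c², (c⁶)⁶ = c, (c⁶)⁷ = e.
So |⟨c⁶⟩| = ord(c⁶) = 7. With |G| = 7, by Lagrange [G : ⟨c⁶⟩] = 7/7 = 1.

Answer: 1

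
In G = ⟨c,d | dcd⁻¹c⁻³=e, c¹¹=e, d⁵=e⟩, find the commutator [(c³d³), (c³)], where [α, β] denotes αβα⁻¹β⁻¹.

[(c³d³), (c³)] = (c³d³)·(c³)·(c³d³)⁻¹·(c³)⁻¹.
  (c³d³) · (c³) = c⁷d³
  (c⁷d³) · (c⁶d²) = c⁴
  (c⁴) · (c⁸) = c

Answer: c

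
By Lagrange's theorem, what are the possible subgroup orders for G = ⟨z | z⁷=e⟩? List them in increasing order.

|G| = 7 = 7. By Lagrange's theorem the order of any subgroup divides 7; the divisors of 7 are 1, 7.

Answer: 1, 7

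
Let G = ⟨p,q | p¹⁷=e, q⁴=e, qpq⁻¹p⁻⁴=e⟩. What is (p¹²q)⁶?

Compute successive powers of (p¹²q), reducing at each step:
  (p¹²q)²: (p¹²q) · p¹² = p⁹q;   (p⁹q) · q = p⁹q²
  (p¹²q)³: (p⁹q²) · p¹² = p¹⁴q²;   (p¹⁴q²) · q = p¹⁴q³
  (p¹²q)⁴: (p¹⁴q³) · p¹² = q³;   (q³) · q = e
  (p¹²q)⁵: e · p¹² = p¹²;   (p¹²) · q = p¹²q
  (p¹²q)⁶: (p¹²q) · p¹² = p⁹q;   (p⁹q) · q = p⁹q²

Answer: p⁹q²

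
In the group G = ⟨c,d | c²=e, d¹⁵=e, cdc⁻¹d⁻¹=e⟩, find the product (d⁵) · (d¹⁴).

Compute (d⁵) · (d¹⁴) by multiplying left to right and reducing via the relations at each step:
  (d⁵) · d¹⁴ = d⁴

Answer: d⁴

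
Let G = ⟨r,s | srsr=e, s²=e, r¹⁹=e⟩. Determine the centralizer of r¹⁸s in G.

⟨r¹⁸s⟩ ⊆ C_G(r¹⁸s) since powers of r¹⁸s commute with r¹⁸s; so |C_G(r¹⁸s)| ≥ |⟨r¹⁸s⟩| = 2.
By orbit–stabilizer, |C_G(r¹⁸s)| = |G| / |conj. class of r¹⁸s| = 38 / 19 = 2.
The 2 elements commuting with r¹⁸s are {e, r¹⁸s}.

Answer: {e, r¹⁸s}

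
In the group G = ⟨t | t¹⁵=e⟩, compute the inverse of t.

The order of t is 15 (smallest k with tᵏ = e), so t⁻¹ = t¹⁴ = t¹⁴.
Check: t · (t¹⁴) → t · t¹⁴ = e, giving e as required.

Answer: t¹⁴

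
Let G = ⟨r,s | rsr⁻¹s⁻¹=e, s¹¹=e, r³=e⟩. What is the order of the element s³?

Compute successive powers until reaching e:
  (s³)¹ = s³, (s³)² = s⁶, (s³)³ = s⁹, (s³)⁴ = s, (s³)⁵ = s⁴, (s³)⁶ = s⁷, (s³)⁷ = s¹⁰, (s³)⁸ = s², (s³)⁹ = s⁵, (s³)¹⁰ = s⁸, (s³)¹¹ = e.
The smallest positive k with (s³)ᵏ = e is 11.

Answer: 11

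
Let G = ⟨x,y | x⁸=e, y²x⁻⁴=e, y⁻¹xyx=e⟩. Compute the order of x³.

Compute successive powers until reaching e:
  (x³)¹ = x³, (x³)² = x⁶, (x³)³ = x, (x³)⁴ = x⁴, (x³)⁵ = x⁷, (x³)⁶ = x², (x³)⁷ = x⁵, (x³)⁸ = e.
The smallest positive k with (x³)ᵏ = e is 8.

Answer: 8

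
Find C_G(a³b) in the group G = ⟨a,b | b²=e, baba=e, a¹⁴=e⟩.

⟨a³b⟩ ⊆ C_G(a³b) since powers of a³b commute with a³b; so |C_G(a³b)| ≥ |⟨a³b⟩| = 2.
By orbit–stabilizer, |C_G(a³b)| = |G| / |conj. class of a³b| = 28 / 7 = 4.
The 4 elements commuting with a³b are {e, a⁷, a³b, a¹⁰b}.

Answer: {e, a⁷, a³b, a¹⁰b}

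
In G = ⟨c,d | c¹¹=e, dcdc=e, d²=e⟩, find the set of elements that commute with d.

⟨d⟩ ⊆ C_G(d) since powers of d commute with d; so |C_G(d)| ≥ |⟨d⟩| = 2.
By orbit–stabilizer, |C_G(d)| = |G| / |conj. class of d| = 22 / 11 = 2.
The 2 elements commuting with d are {e, d}.

Answer: {e, d}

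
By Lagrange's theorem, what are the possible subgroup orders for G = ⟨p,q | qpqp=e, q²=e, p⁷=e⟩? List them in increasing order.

|G| = 14 = 2 · 7. By Lagrange's theorem the order of any subgroup divides 14; the divisors of 14 are 1, 2, 7, 14.

Answer: 1, 2, 7, 14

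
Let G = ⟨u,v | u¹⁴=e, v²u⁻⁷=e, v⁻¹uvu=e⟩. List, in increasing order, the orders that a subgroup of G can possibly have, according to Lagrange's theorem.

|G| = 28 = 2² · 7. By Lagrange's theorem the order of any subgroup divides 28; the divisors of 28 are 1, 2, 4, 7, 14, 28.

Answer: 1, 2, 4, 7, 14, 28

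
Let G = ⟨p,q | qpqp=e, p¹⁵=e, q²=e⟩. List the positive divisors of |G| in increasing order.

|G| = 30 = 2 · 3 · 5. By Lagrange's theorem the order of any subgroup divides 30; the divisors of 30 are 1, 2, 3, 5, 6, 10, 15, 30.

Answer: 1, 2, 3, 5, 6, 10, 15, 30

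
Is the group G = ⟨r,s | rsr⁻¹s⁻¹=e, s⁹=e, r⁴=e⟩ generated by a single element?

|G| = 36. The element rs has order 36 (its powers give 36 distinct elements), so ⟨rs⟩ = G and G is cyclic.

Answer: Yes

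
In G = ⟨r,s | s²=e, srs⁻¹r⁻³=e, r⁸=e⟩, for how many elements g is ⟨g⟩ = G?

⟨g⟩ = G would require ord(g) = |G| = 16, but the maximum element order in G is 8 < 16. So G is not cyclic and no single element generates it: the count is 0.

Answer: 0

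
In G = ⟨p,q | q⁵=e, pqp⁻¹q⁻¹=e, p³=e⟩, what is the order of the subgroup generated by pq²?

|⟨pq²⟩| equals the order of pq². Compute successive powers until reaching e:
  (pq²)¹ = pq², (pq²)² = p²q⁴, (pq²)³ = q, (pq²)⁴ = pq³, (pq²)⁵ = p², (pq²)⁶ = q², (pq²)⁷ = pq⁴, (pq²)⁸ = p²q, (pq²)⁹ = q³, (pq²)¹⁰ = p, (pq²)¹¹ = p²q², (pq²)¹² = q⁴, (pq²)¹³ = pq, (pq²)¹⁴ = p²q³, (pq²)¹⁵ = e.
The smallest positive k with (pq²)ᵏ = e is 15, so |⟨pq²⟩| = 15.

Answer: 15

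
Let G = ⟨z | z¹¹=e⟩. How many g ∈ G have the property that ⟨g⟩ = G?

G is cyclic of order 11. An element generates G iff its order is 11, and a cyclic group of order 11 has exactly φ(11) = 10 such elements.

Answer: 10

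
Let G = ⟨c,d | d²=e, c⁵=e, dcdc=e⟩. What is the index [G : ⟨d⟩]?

First find ord(d) by computing successive powers:
  d¹ = d, d² = e.
So |⟨d⟩| = ord(d) = 2. With |G| = 10, by Lagrange [G : ⟨d⟩] = 10/2 = 5.

Answer: 5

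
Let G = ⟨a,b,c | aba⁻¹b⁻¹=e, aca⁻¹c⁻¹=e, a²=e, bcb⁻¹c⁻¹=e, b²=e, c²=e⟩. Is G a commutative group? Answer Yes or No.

Each pair of generators commutes: a·b = ab = b·a; a·c = ac = c·a; b·c = bc = c·b. Since the generators pairwise commute, every element of G commutes with every other, so G is abelian.

Answer: Yes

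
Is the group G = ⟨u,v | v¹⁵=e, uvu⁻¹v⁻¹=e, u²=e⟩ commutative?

Each pair of generators commutes: u·v = uv = v·u. Since the generators pairwise commute, every element of G commutes with every other, so G is abelian.

Answer: Yes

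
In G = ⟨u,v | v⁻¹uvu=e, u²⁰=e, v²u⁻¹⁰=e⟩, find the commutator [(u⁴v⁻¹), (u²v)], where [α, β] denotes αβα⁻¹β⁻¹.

[(u⁴v⁻¹), (u²v)] = (u⁴v⁻¹)·(u²v)·(u⁴v⁻¹)⁻¹·(u²v)⁻¹.
  (u⁴v⁻¹) · (u²v) = u²
  (u²) · (u⁴v) = u⁶v
  (u⁶v) · (u²v⁻¹) = u⁴

Answer: u⁴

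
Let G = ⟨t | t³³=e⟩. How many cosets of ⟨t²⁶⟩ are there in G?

First find ord(t²⁶) by computing successive powers:
  (t²⁶)¹ = t²⁶, (t²⁶)² = t¹⁹, (t²⁶)³ = t¹², (t²⁶)⁴ = t⁵, (t²⁶)⁵ = t³¹, (t²⁶)⁶ = t²⁴, (t²⁶)⁷ = t¹⁷, (t²⁶)⁸ = t¹⁰, (t²⁶)⁹ = t³, (t²⁶)¹⁰ = t²⁹, (t²⁶)¹¹ = t²², (t²⁶)¹² = t¹⁵, (t²⁶)¹³ = t⁸, (t²⁶)¹⁴ = t, (t²⁶)¹⁵ = t²⁷, (t²⁶)¹⁶ = t²⁰, (t²⁶)¹⁷ = t¹³, (t²⁶)¹⁸ = t⁶, (t²⁶)¹⁹ = t³², (t²⁶)²⁰ = t²⁵, (t²⁶)²¹ = t¹⁸, (t²⁶)²² = t¹¹, (t²⁶)²³ = t⁴, (t²⁶)²⁴ = t³⁰, (t²⁶)²⁵ = t²³, (t²⁶)²⁶ = t¹⁶, (t²⁶)²⁷ = t⁹, (t²⁶)²⁸ = t², (t²⁶)²⁹ = t²⁸, (t²⁶)³⁰ = t²¹, (t²⁶)³¹ = t¹⁴, (t²⁶)³² = t⁷, (t²⁶)³³ = e.
So |⟨t²⁶⟩| = ord(t²⁶) = 33. With |G| = 33, by Lagrange [G : ⟨t²⁶⟩] = 33/33 = 1.

Answer: 1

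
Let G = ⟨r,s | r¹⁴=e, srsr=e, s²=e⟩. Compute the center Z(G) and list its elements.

An element z ∈ Z(G) iff z commutes with every generator.
For example r⁷ is central: (r⁷)·r = r⁸ = r·(r⁷); (r⁷)·s = r⁷s = s·(r⁷).
Whereas r ∉ Z(G) since r·s = rs ≠ r¹³s = s·r.
Checking each of the 28 elements this way gives Z(G) = {e, r⁷}, of order 2.

Answer: {e, r⁷}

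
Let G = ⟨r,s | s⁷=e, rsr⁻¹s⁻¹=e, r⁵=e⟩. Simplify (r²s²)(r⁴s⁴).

Compute (r²s²) · (r⁴s⁴) by multiplying left to right and reducing via the relations at each step:
  (r²s²) · r⁴ = rs²
  (rs²) · s⁴ = rs⁶

Answer: rs⁶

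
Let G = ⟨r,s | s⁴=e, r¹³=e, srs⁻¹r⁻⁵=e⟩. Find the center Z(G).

An element z ∈ Z(G) iff z commutes with every generator.
For example e is central: e·r = r = r·e; e·s = s = s·e.
Whereas r ∉ Z(G) since r·s = rs ≠ r⁵s = s·r.
Checking each of the 52 elements this way gives Z(G) = {e}, of order 1.

Answer: {e}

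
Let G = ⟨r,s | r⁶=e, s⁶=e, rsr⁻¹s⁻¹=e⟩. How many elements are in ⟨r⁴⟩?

|⟨r⁴⟩| equals the order of r⁴. Compute successive powers until reaching e:
  (r⁴)¹ = r⁴, (r⁴)² = r², (r⁴)³ = e.
The smallest positive k with (r⁴)ᵏ = e is 3, so |⟨r⁴⟩| = 3.

Answer: 3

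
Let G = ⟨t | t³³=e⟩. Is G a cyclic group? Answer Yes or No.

|G| = 33. The element t has order 33 (its powers give 33 distinct elements), so ⟨t⟩ = G and G is cyclic.

Answer: Yes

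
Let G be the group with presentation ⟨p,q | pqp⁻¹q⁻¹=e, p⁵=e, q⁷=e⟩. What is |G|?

Enumerate words in the generators, reducing via the relations: the distinct elements are
  {e, p, q, pq, p², p³, p⁴, q², q³, q⁴, q⁵, q⁶, pq², pq³, pq⁴, pq⁵, pq⁶, p²q, p³q, p⁴q, p²q², p²q³, p²q⁴, p²q⁵, p²q⁶, p³q², p³q³, p³q⁴, p³q⁵, p³q⁶, p⁴q², p⁴q³, p⁴q⁴, p⁴q⁵, p⁴q⁶}.
No further products give new elements, so |G| = 35.

Answer: 35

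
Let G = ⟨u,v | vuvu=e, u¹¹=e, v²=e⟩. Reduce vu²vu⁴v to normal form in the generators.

Multiply left to right, reducing at each step:
  v · u² = u⁹v
  (u⁹v) · v = u⁹
  (u⁹) · u⁴ = u²
  (u²) · v = u²v

Answer: u²v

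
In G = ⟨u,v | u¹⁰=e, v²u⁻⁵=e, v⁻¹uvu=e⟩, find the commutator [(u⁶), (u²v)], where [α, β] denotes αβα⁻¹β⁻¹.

[(u⁶), (u²v)] = (u⁶)·(u²v)·(u⁶)⁻¹·(u²v)⁻¹.
  (u⁶) · (u²v) = u³v⁻¹
  (u³v⁻¹) · (u⁴) = u⁴v
  (u⁴v) · (u²v⁻¹) = u²

Answer: u²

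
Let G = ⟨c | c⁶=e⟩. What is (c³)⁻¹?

The order of (c³) is 2 (smallest k with (c³)ᵏ = e), so (c³)⁻¹ = (c³)¹ = c³.
Check: (c³) · (c³) → (c³) · c³ = e, giving e as required.

Answer: c³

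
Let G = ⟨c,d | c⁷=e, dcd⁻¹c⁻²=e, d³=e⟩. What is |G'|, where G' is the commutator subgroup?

G' = [G, G] is generated by all commutators. The generator-pair commutators are: [c, d] = c⁶.
The subgroup they normally generate is {e, c, c², c³, c⁴, c⁵, c⁶}, of order 7.
Check: |G/G'| = 21/7 = 3 is the order of the abelianisation.

Answer: 7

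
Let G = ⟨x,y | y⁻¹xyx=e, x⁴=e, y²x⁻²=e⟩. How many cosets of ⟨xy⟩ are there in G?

First find ord(xy) by computing successive powers:
  (xy)¹ = xy, (xy)² = x², (xy)³ = xy⁻¹, (xy)⁴ = e.
So |⟨xy⟩| = ord(xy) = 4. With |G| = 8, by Lagrange [G : ⟨xy⟩] = 8/4 = 2.

Answer: 2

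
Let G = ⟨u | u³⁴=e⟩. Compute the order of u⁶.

Compute successive powers until reaching e:
  (u⁶)¹ = u⁶, (u⁶)² = u¹², (u⁶)³ = u¹⁸, (u⁶)⁴ = u²⁴, (u⁶)⁵ = u³⁰, (u⁶)⁶ = u², (u⁶)⁷ = u⁸, (u⁶)⁸ = u¹⁴, (u⁶)⁹ = u²⁰, (u⁶)¹⁰ = u²⁶, (u⁶)¹¹ = u³², (u⁶)¹² = u⁴, (u⁶)¹³ = u¹⁰, (u⁶)¹⁴ = u¹⁶, (u⁶)¹⁵ = u²², (u⁶)¹⁶ = u²⁸, (u⁶)¹⁷ = e.
The smallest positive k with (u⁶)ᵏ = e is 17.

Answer: 17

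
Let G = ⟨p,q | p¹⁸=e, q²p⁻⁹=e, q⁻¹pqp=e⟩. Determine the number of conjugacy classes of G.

The conjugacy classes (representative and size) are:
  [e] (size 1), [p¹⁷] (size 2), [p¹⁶] (size 2), [p³] (size 2), [p¹⁴] (size 2), [p¹³] (size 2), [p¹²] (size 2), [p¹¹] (size 2), [p¹⁰] (size 2), [p⁹] (size 1), [p⁸q] (size 9), [pq] (size 9).
Class equation: 1 + 2 + 2 + 2 + 2 + 2 + 2 + 2 + 2 + 1 + 9 + 9 = 36 = |G|. So G has 12 conjugacy classes.

Answer: 12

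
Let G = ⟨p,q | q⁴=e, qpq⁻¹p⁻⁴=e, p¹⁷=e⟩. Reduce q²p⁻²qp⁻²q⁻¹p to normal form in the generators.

Multiply left to right, reducing at each step:
  (q²) · p⁻² = p²q²
  (p²q²) · q = p²q³
  (p²q³) · p⁻² = p¹⁰q³
  (p¹⁰q³) · q⁻¹ = p¹⁰q²
  (p¹⁰q²) · p = p⁹q²

Answer: p⁹q²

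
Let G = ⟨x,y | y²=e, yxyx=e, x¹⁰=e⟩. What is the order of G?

Enumerate words in the generators, reducing via the relations: the distinct elements are
  {e, x, y, xy, x², x³, x⁴, x⁵, x⁶, x⁷, x⁸, x⁹, x²y, x³y, x⁴y, x⁵y, x⁶y, x⁷y, x⁸y, x⁹y}.
No further products give new elements, so |G| = 20.

Answer: 20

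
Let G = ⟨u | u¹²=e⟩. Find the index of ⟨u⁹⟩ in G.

First find ord(u⁹) by computing successive powers:
  (u⁹)¹ = u⁹, (u⁹)² = u⁶, (u⁹)³ = u³, (u⁹)⁴ = e.
So |⟨u⁹⟩| = ord(u⁹) = 4. With |G| = 12, by Lagrange [G : ⟨u⁹⟩] = 12/4 = 3.

Answer: 3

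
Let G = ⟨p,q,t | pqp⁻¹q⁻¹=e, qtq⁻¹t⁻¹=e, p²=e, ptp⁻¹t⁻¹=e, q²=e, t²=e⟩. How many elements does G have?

Enumerate words in the generators, reducing via the relations: the distinct elements are
  {e, p, q, t, pq, pt, qt, pqt}.
No further products give new elements, so |G| = 8.

Answer: 8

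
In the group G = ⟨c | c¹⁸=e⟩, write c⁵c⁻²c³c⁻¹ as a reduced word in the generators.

Multiply left to right, reducing at each step:
  (c⁵) · c⁻² = c³
  (c³) · c³ = c⁶
  (c⁶) · c⁻¹ = c⁵

Answer: c⁵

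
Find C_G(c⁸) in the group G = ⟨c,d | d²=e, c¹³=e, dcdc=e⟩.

⟨c⁸⟩ ⊆ C_G(c⁸) since powers of c⁸ commute with c⁸; so |C_G(c⁸)| ≥ |⟨c⁸⟩| = 13.
By orbit–stabilizer, |C_G(c⁸)| = |G| / |conj. class of c⁸| = 26 / 2 = 13.
The 13 elements commuting with c⁸ are {e, c, c², c³, c⁴, c⁵, c⁶, c⁷, c⁸, c⁹, c¹⁰, c¹¹, c¹²}.

Answer: {e, c, c², c³, c⁴, c⁵, c⁶, c⁷, c⁸, c⁹, c¹⁰, c¹¹, c¹²}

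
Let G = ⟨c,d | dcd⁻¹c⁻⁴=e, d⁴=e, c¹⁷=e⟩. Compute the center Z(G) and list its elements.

An element z ∈ Z(G) iff z commutes with every generator.
For example e is central: e·c = c = c·e; e·d = d = d·e.
Whereas c ∉ Z(G) since c·d = cd ≠ c⁴d = d·c.
Checking each of the 68 elements this way gives Z(G) = {e}, of order 1.

Answer: {e}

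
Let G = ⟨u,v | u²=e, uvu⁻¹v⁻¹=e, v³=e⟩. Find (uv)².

Compute successive powers of (uv), reducing at each step:
  (uv)²: (uv) · u = v;   v · v = v²

Answer: v²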